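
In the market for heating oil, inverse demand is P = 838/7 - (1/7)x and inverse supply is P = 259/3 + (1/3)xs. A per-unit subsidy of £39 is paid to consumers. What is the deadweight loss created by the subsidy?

Deadweight loss = £1597.05

Pre-subsidy: 838/7 - (1/7)x = 259/3 + (1/3)x gives x* = 70.1 and P* = 109.7.
With the rebate, buyers effectively pay Pb = Ps − 39, where Ps is the price sellers receive.
On the curves, Pb = 838/7 - (1/7)x and Ps = 259/3 + (1/3)x; the wedge Ps − Pb = 39 gives 259/3 + (1/3)x − (838/7 - (1/7)x) = 39, so x' = 152.
Then Pb = 838/7 − (1/7)·152 = 98 and Ps = 259/3 + (1/3)·152 = 137.
The subsidy expands output by 152 − 70.1 = 81.9 past the efficient level; on those units the gap between marginal cost and willingness to pay runs from 0 up to 39.
DWL = ½ × 39 × 81.9 = 1597.05.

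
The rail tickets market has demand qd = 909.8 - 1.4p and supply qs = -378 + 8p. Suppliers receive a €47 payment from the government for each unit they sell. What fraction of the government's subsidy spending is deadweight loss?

DWL / government spending = 14/387

Pre-subsidy: 909.8 - 1.4p = -378 + 8p gives p* = 137, q* = 718.
With the subsidy, sellers receive ps = pb + 47 for each unit, where pb is the price buyers pay.
Supply in terms of pb becomes qs = -378 + 8(pb + 47) = -2 + 8pb. Setting this equal to demand: 909.8 - 1.4pb = -2 + 8pb, so pb = 97.
Sellers receive ps = 97 + 47 = 144; q' = 909.8 − 1.4·97 = 774.
ΔCS = ½(718 + 774)(137 − 97) = 29840; ΔPS = ½(718 + 774)(144 − 137) = 5222.
Government spending = 47 × 774 = 36378.
DWL = ½ × 47 × (774 − 718) = 1316; fraction = 1316 / 36378 = 14/387.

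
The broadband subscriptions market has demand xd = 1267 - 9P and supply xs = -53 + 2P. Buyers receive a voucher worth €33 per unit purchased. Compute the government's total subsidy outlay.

Pre-subsidy: 1267 - 9P = -53 + 2P gives P* = 120, x* = 187.
With the rebate, buyers effectively pay Pb = Ps − 33, where Ps is the price sellers receive.
Demand in terms of Ps becomes xd = 1267 − 9(Ps − 33) = 1564 - 9Ps. Setting this equal to supply: 1564 - 9Ps = -53 + 2Ps, so Ps = 147.
Buyers pay Pb = 147 − 33 = 114; x' = -53 + 2·147 = 241.
Government outlay = subsidy × quantity = 33 × 241 = 7953.

Government cost = €7953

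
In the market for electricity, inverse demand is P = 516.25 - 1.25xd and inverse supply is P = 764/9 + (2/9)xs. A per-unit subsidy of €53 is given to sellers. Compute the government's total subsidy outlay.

Pre-subsidy: 516.25 - 1.25x = 764/9 + (2/9)x gives x* = 293 and P* = 150.
With the subsidy, sellers receive Ps = Pb + 53 for each unit, where Pb is the price buyers pay.
On the curves, Pb = 516.25 - 1.25x and Ps = 764/9 + (2/9)x; the wedge Ps − Pb = 53 gives 764/9 + (2/9)x − (516.25 - 1.25x) = 53, so x' = 329.
Then Pb = 516.25 − 1.25·329 = 105 and Ps = 764/9 + (2/9)·329 = 158.
Government outlay = subsidy × quantity = 53 × 329 = 17437.

Government cost = €17437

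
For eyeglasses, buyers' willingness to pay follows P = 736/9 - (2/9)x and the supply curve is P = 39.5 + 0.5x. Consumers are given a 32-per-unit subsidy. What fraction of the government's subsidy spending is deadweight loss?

DWL / government spending = 288/1337

Pre-subsidy: 736/9 - (2/9)x = 39.5 + 0.5x gives x* = 761/13 and P* = 894/13.
With the rebate, buyers effectively pay Pb = Ps − 32, where Ps is the price sellers receive.
On the curves, Pb = 736/9 - (2/9)x and Ps = 39.5 + 0.5x; the wedge Ps − Pb = 32 gives 39.5 + 0.5x − (736/9 - (2/9)x) = 32, so x' = 1337/13.
Then Pb = 736/9 − (2/9)·(1337/13) = 766/13 and Ps = 39.5 + 0.5·(1337/13) = 1182/13.
ΔCS = ½(761/13 + 1337/13)(894/13 − 766/13) = 134272/169; ΔPS = ½(761/13 + 1337/13)(1182/13 − 894/13) = 302112/169.
Government spending = 32 × 1337/13 = 42784/13.
DWL = ½ × 32 × (1337/13 − 761/13) = 9216/13; fraction = (9216/13) / (42784/13) = 288/1337.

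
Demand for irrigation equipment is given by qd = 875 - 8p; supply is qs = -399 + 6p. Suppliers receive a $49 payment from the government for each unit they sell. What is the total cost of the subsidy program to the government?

Government cost = $15435

Pre-subsidy: 875 - 8p = -399 + 6p gives p* = 91, q* = 147.
With the subsidy, sellers receive ps = pb + 49 for each unit, where pb is the price buyers pay.
Supply in terms of pb becomes qs = -399 + 6(pb + 49) = -105 + 6pb. Setting this equal to demand: 875 - 8pb = -105 + 6pb, so pb = 70.
Sellers receive ps = 70 + 49 = 119; q' = 875 − 8·70 = 315.
Government outlay = subsidy × quantity = 49 × 315 = 15435.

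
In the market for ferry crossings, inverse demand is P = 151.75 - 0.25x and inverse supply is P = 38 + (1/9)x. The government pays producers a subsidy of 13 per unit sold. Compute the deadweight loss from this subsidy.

Pre-subsidy: 151.75 - 0.25x = 38 + (1/9)x gives x* = 315 and P* = 73.
With the subsidy, sellers receive Ps = Pb + 13 for each unit, where Pb is the price buyers pay.
On the curves, Pb = 151.75 - 0.25x and Ps = 38 + (1/9)x; the wedge Ps − Pb = 13 gives 38 + (1/9)x − (151.75 - 0.25x) = 13, so x' = 351.
Then Pb = 151.75 − 0.25·351 = 64 and Ps = 38 + (1/9)·351 = 77.
The subsidy expands output by 351 − 315 = 36 past the efficient level; on those units the gap between marginal cost and willingness to pay runs from 0 up to 13.
DWL = ½ × 13 × 36 = 234.

Deadweight loss = 234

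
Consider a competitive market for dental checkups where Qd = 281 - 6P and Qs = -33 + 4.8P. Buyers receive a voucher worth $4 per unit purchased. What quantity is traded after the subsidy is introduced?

Pre-subsidy: 281 - 6P = -33 + 4.8P gives P* = 785/27, Q* = 959/9.
With the rebate, buyers effectively pay Pb = Ps − 4, where Ps is the price sellers receive.
Demand in terms of Ps becomes Qd = 281 − 6(Ps − 4) = 305 - 6Ps. Setting this equal to supply: 305 - 6Ps = -33 + 4.8Ps, so Ps = 845/27.
Buyers pay Pb = 845/27 − 4 = 737/27; Q' = -33 + 4.8·(845/27) = 1055/9.

Q' = 1055/9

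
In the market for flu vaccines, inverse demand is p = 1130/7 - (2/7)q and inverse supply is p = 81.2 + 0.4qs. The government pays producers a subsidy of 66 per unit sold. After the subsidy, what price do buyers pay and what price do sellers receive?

Buyers pay 100.5; sellers receive 166.5

Pre-subsidy: 1130/7 - (2/7)q = 81.2 + 0.4q gives q* = 117 and p* = 128.
With the subsidy, sellers receive ps = pb + 66 for each unit, where pb is the price buyers pay.
On the curves, pb = 1130/7 - (2/7)q and ps = 81.2 + 0.4q; the wedge ps − pb = 66 gives 81.2 + 0.4q − (1130/7 - (2/7)q) = 66, so q' = 213.25.
Then pb = 1130/7 − (2/7)·213.25 = 100.5 and ps = 81.2 + 0.4·213.25 = 166.5.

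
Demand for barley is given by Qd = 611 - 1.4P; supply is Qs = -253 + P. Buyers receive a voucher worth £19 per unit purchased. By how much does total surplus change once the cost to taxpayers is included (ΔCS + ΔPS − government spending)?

Net change in total surplus = -2527/24

Pre-subsidy: 611 - 1.4P = -253 + P gives P* = 360, Q* = 107.
With the rebate, buyers effectively pay Pb = Ps − 19, where Ps is the price sellers receive.
Demand in terms of Ps becomes Qd = 611 − 1.4(Ps − 19) = 637.6 - 1.4Ps. Setting this equal to supply: 637.6 - 1.4Ps = -253 + Ps, so Ps = 4453/12.
Buyers pay Pb = 4453/12 − 19 = 4225/12; Q' = -253 + 1·(4453/12) = 1417/12.
ΔCS = ½(107 + 1417/12)(360 − 4225/12) = 256595/288; ΔPS = ½(107 + 1417/12)(4453/12 − 360) = 359233/288.
Government spending = 19 × 1417/12 = 26923/12.
Net change = 256595/288 + 359233/288 − 26923/12 = -2527/24. The loss equals the DWL triangle ½·19·133/12.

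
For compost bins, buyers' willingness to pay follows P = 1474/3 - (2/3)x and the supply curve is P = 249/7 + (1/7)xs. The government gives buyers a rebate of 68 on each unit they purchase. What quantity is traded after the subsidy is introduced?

Pre-subsidy: 1474/3 - (2/3)x = 249/7 + (1/7)x gives x* = 563 and P* = 116.
With the rebate, buyers effectively pay Pb = Ps − 68, where Ps is the price sellers receive.
On the curves, Pb = 1474/3 - (2/3)x and Ps = 249/7 + (1/7)x; the wedge Ps − Pb = 68 gives 249/7 + (1/7)x − (1474/3 - (2/3)x) = 68, so x' = 647.
Then Pb = 1474/3 − (2/3)·647 = 60 and Ps = 249/7 + (1/7)·647 = 128.

x' = 647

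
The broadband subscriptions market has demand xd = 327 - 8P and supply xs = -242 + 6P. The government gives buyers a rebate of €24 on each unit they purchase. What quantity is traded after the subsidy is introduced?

x' = 589/7

Pre-subsidy: 327 - 8P = -242 + 6P gives P* = 569/14, x* = 13/7.
With the rebate, buyers effectively pay Pb = Ps − 24, where Ps is the price sellers receive.
Demand in terms of Ps becomes xd = 327 − 8(Ps − 24) = 519 - 8Ps. Setting this equal to supply: 519 - 8Ps = -242 + 6Ps, so Ps = 761/14.
Buyers pay Pb = 761/14 − 24 = 425/14; x' = -242 + 6·(761/14) = 589/7.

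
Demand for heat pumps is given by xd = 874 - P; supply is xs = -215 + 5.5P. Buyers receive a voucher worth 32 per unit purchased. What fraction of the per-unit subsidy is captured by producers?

Producer share = 2/13

Pre-subsidy: 874 - P = -215 + 5.5P gives P* = 2178/13, x* = 9184/13.
With the rebate, buyers effectively pay Pb = Ps − 32, where Ps is the price sellers receive.
Demand in terms of Ps becomes xd = 874 − 1(Ps − 32) = 906 - Ps. Setting this equal to supply: 906 - Ps = -215 + 5.5Ps, so Ps = 2242/13.
Buyers pay Pb = 2242/13 − 32 = 1826/13; x' = -215 + 5.5·(2242/13) = 9536/13.
Buyers' price falls by P* − Pb = 2178/13 − 1826/13 = 352/13; sellers' price rises by Ps − P* = 2242/13 − 2178/13 = 64/13.
So producers capture (64/13)/32 = 2/13 of each unit of subsidy.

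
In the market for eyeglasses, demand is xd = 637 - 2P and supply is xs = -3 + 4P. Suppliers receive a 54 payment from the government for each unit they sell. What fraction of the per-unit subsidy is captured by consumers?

Consumer share = 2/3

Pre-subsidy: 637 - 2P = -3 + 4P gives P* = 320/3, x* = 1271/3.
With the subsidy, sellers receive Ps = Pb + 54 for each unit, where Pb is the price buyers pay.
Supply in terms of Pb becomes xs = -3 + 4(Pb + 54) = 213 + 4Pb. Setting this equal to demand: 637 - 2Pb = 213 + 4Pb, so Pb = 212/3.
Sellers receive Ps = 212/3 + 54 = 374/3; x' = 637 − 2·(212/3) = 1487/3.
Buyers' price falls by P* − Pb = 320/3 − 212/3 = 36; sellers' price rises by Ps − P* = 374/3 − 320/3 = 18.
So consumers capture 36/54 = 2/3 of each unit of subsidy.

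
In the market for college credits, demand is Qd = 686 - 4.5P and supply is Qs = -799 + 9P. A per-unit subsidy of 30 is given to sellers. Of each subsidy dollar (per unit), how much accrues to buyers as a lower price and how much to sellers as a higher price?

Buyers gain 20 per unit; sellers gain 10 per unit

Pre-subsidy: 686 - 4.5P = -799 + 9P gives P* = 110, Q* = 191.
With the subsidy, sellers receive Ps = Pb + 30 for each unit, where Pb is the price buyers pay.
Supply in terms of Pb becomes Qs = -799 + 9(Pb + 30) = -529 + 9Pb. Setting this equal to demand: 686 - 4.5Pb = -529 + 9Pb, so Pb = 90.
Sellers receive Ps = 90 + 30 = 120; Q' = 686 − 4.5·90 = 281.
Buyers' price falls by P* − Pb = 110 − 90 = 20; sellers' price rises by Ps − P* = 120 − 110 = 10.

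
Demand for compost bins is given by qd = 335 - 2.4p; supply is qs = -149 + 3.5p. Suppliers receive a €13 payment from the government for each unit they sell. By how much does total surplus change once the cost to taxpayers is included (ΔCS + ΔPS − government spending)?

Pre-subsidy: 335 - 2.4p = -149 + 3.5p gives p* = 4840/59, q* = 8149/59.
With the subsidy, sellers receive ps = pb + 13 for each unit, where pb is the price buyers pay.
Supply in terms of pb becomes qs = -149 + 3.5(pb + 13) = -103.5 + 3.5pb. Setting this equal to demand: 335 - 2.4pb = -103.5 + 3.5pb, so pb = 4385/59.
Sellers receive ps = 4385/59 + 13 = 5152/59; q' = 335 − 2.4·(4385/59) = 9241/59.
ΔCS = ½(8149/59 + 9241/59)(4840/59 − 4385/59) = 3956225/3481; ΔPS = ½(8149/59 + 9241/59)(5152/59 − 4840/59) = 2712840/3481.
Government spending = 13 × 9241/59 = 120133/59.
Net change = 3956225/3481 + 2712840/3481 − 120133/59 = -7098/59. The loss equals the DWL triangle ½·13·1092/59.

Net change in total surplus = -7098/59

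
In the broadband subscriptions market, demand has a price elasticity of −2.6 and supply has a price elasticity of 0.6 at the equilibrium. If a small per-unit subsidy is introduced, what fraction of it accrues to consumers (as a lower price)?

For a small subsidy around the equilibrium, the benefit split depends on the relative slopes, which at a point are proportional to the elasticities.
Buyer share = εs/(εs + |εd|) = 0.6/(0.6 + 2.6) = 0.1875; seller share = |εd|/(εs + |εd|) = 0.8125.

Consumer share = 0.1875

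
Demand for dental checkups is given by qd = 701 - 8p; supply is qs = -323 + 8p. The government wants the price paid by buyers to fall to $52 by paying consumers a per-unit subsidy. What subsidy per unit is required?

At a buyer price of 52, quantity demanded is 701 − 8·52 = 285.
Sellers supply 285 only when they receive ps with -323 + 8·ps = 285, i.e. ps = 76.
s = ps − pb = 76 − 52 = 24.

Required subsidy s = $24 per unit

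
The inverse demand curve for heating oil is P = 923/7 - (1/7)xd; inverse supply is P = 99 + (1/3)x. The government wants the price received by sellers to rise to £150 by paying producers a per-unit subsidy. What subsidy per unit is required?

At a seller price of 150, quantity supplied is -297 + 3·150 = 153.
Buyers absorb 153 only when they pay Pb = 923/7 − (1/7)·153 = 110.
s = Ps − Pb = 150 − 110 = 40.

Required subsidy s = £40 per unit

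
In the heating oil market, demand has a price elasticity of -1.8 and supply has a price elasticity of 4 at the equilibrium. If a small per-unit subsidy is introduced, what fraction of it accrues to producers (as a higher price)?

For a small subsidy around the equilibrium, the benefit split depends on the relative slopes, which at a point are proportional to the elasticities.
Buyer share = εs/(εs + |εd|) = 4/(4 + 1.8) = 20/29; seller share = |εd|/(εs + |εd|) = 9/29.
So producers capture 9/29 of the subsidy.

Producer share = 9/29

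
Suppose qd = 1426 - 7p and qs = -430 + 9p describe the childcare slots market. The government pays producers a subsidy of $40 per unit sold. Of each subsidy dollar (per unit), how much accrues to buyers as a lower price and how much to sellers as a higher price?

Pre-subsidy: 1426 - 7p = -430 + 9p gives p* = 116, q* = 614.
With the subsidy, sellers receive ps = pb + 40 for each unit, where pb is the price buyers pay.
Supply in terms of pb becomes qs = -430 + 9(pb + 40) = -70 + 9pb. Setting this equal to demand: 1426 - 7pb = -70 + 9pb, so pb = 93.5.
Sellers receive ps = 93.5 + 40 = 133.5; q' = 1426 − 7·93.5 = 771.5.
Buyers' price falls by p* − pb = 116 − 93.5 = 22.5; sellers' price rises by ps − p* = 133.5 − 116 = 17.5.

Buyers gain $22.5 per unit; sellers gain $17.5 per unit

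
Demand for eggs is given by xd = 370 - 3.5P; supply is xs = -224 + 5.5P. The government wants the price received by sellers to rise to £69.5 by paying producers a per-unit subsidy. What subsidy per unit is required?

Required subsidy s = £9 per unit

At a seller price of 69.5, quantity supplied is -224 + 5.5·69.5 = 158.25.
Buyers absorb 158.25 only when they pay Pb with 370 − 3.5·Pb = 158.25, i.e. Pb = 60.5.
s = Ps − Pb = 69.5 − 60.5 = 9.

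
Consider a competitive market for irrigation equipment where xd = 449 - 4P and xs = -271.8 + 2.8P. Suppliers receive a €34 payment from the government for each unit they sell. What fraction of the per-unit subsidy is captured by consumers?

Pre-subsidy: 449 - 4P = -271.8 + 2.8P gives P* = 106, x* = 25.
With the subsidy, sellers receive Ps = Pb + 34 for each unit, where Pb is the price buyers pay.
Supply in terms of Pb becomes xs = -271.8 + 2.8(Pb + 34) = -176.6 + 2.8Pb. Setting this equal to demand: 449 - 4Pb = -176.6 + 2.8Pb, so Pb = 92.
Sellers receive Ps = 92 + 34 = 126; x' = 449 − 4·92 = 81.
Buyers' price falls by P* − Pb = 106 − 92 = 14; sellers' price rises by Ps − P* = 126 − 106 = 20.
So consumers capture 14/34 = 7/17 of each unit of subsidy.

Consumer share = 7/17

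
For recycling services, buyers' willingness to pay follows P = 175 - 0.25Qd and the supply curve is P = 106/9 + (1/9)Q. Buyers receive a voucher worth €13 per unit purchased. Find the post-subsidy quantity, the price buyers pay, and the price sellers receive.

Q' = 488; buyers pay €53; sellers receive €66

Pre-subsidy: 175 - 0.25Q = 106/9 + (1/9)Q gives Q* = 452 and P* = 62.
With the rebate, buyers effectively pay Pb = Ps − 13, where Ps is the price sellers receive.
On the curves, Pb = 175 - 0.25Q and Ps = 106/9 + (1/9)Q; the wedge Ps − Pb = 13 gives 106/9 + (1/9)Q − (175 - 0.25Q) = 13, so Q' = 488.
Then Pb = 175 − 0.25·488 = 53 and Ps = 106/9 + (1/9)·488 = 66.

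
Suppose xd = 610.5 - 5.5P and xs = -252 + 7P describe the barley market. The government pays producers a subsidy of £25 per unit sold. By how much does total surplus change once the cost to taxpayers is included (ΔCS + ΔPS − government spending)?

Net change in total surplus = -£962.5

Pre-subsidy: 610.5 - 5.5P = -252 + 7P gives P* = 69, x* = 231.
With the subsidy, sellers receive Ps = Pb + 25 for each unit, where Pb is the price buyers pay.
Supply in terms of Pb becomes xs = -252 + 7(Pb + 25) = -77 + 7Pb. Setting this equal to demand: 610.5 - 5.5Pb = -77 + 7Pb, so Pb = 55.
Sellers receive Ps = 55 + 25 = 80; x' = 610.5 − 5.5·55 = 308.
ΔCS = ½(231 + 308)(69 − 55) = 3773; ΔPS = ½(231 + 308)(80 − 69) = 2964.5.
Government spending = 25 × 308 = 7700.
Net change = 3773 + 2964.5 − 7700 = -962.5. The loss equals the DWL triangle ½·25·77.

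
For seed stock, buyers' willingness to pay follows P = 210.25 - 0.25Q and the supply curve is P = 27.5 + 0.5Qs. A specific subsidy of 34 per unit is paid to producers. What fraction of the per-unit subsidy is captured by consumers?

Pre-subsidy: 210.25 - 0.25Q = 27.5 + 0.5Q gives Q* = 731/3 and P* = 448/3.
With the subsidy, sellers receive Ps = Pb + 34 for each unit, where Pb is the price buyers pay.
On the curves, Pb = 210.25 - 0.25Q and Ps = 27.5 + 0.5Q; the wedge Ps − Pb = 34 gives 27.5 + 0.5Q − (210.25 - 0.25Q) = 34, so Q' = 289.
Then Pb = 210.25 − 0.25·289 = 138 and Ps = 27.5 + 0.5·289 = 172.
Buyers' price falls by P* − Pb = 448/3 − 138 = 34/3; sellers' price rises by Ps − P* = 172 − 448/3 = 68/3.
So consumers capture (34/3)/34 = 1/3 of each unit of subsidy.

Consumer share = 1/3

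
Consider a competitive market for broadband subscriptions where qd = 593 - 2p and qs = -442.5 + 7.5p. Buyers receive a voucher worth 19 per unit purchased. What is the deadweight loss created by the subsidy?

Deadweight loss = 285

Pre-subsidy: 593 - 2p = -442.5 + 7.5p gives p* = 109, q* = 375.
With the rebate, buyers effectively pay pb = ps − 19, where ps is the price sellers receive.
Demand in terms of ps becomes qd = 593 − 2(ps − 19) = 631 - 2ps. Setting this equal to supply: 631 - 2ps = -442.5 + 7.5ps, so ps = 113.
Buyers pay pb = 113 − 19 = 94; q' = -442.5 + 7.5·113 = 405.
The subsidy expands output by 405 − 375 = 30 past the efficient level; on those units the gap between marginal cost and willingness to pay runs from 0 up to 19.
DWL = ½ × 19 × 30 = 285.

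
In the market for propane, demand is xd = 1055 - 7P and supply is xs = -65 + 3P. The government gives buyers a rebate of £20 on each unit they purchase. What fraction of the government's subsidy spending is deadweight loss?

Pre-subsidy: 1055 - 7P = -65 + 3P gives P* = 112, x* = 271.
With the rebate, buyers effectively pay Pb = Ps − 20, where Ps is the price sellers receive.
Demand in terms of Ps becomes xd = 1055 − 7(Ps − 20) = 1195 - 7Ps. Setting this equal to supply: 1195 - 7Ps = -65 + 3Ps, so Ps = 126.
Buyers pay Pb = 126 − 20 = 106; x' = -65 + 3·126 = 313.
ΔCS = ½(271 + 313)(112 − 106) = 1752; ΔPS = ½(271 + 313)(126 − 112) = 4088.
Government spending = 20 × 313 = 6260.
DWL = ½ × 20 × (313 − 271) = 420; fraction = 420 / 6260 = 21/313.

DWL / government spending = 21/313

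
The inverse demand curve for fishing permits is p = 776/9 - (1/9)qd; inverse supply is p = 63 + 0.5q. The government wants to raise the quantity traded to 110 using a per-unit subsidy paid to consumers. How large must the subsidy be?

Required subsidy s = 44 per unit

At q = 110, from the demand curve buyers pay pb = 776/9 − (1/9)·110 = 74; from the supply curve sellers need ps = 63 + 0.5·110 = 118.
The subsidy must fill the gap: s = ps − pb = 118 − 74 = 44.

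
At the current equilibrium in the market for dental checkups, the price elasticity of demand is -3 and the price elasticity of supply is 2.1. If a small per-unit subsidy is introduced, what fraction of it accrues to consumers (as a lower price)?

For a small subsidy around the equilibrium, the benefit split depends on the relative slopes, which at a point are proportional to the elasticities.
Buyer share = εs/(εs + |εd|) = 2.1/(2.1 + 3) = 7/17; seller share = |εd|/(εs + |εd|) = 10/17.

Consumer share = 7/17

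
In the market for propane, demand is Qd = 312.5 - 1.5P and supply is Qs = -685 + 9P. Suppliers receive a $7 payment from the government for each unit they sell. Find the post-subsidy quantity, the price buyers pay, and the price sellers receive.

Pre-subsidy: 312.5 - 1.5P = -685 + 9P gives P* = 95, Q* = 170.
With the subsidy, sellers receive Ps = Pb + 7 for each unit, where Pb is the price buyers pay.
Supply in terms of Pb becomes Qs = -685 + 9(Pb + 7) = -622 + 9Pb. Setting this equal to demand: 312.5 - 1.5Pb = -622 + 9Pb, so Pb = 89.
Sellers receive Ps = 89 + 7 = 96; Q' = 312.5 − 1.5·89 = 179.

Q' = 179; buyers pay $89; sellers receive $96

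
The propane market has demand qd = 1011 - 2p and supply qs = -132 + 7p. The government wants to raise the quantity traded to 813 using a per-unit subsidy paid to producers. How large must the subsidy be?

Required subsidy s = 36 per unit

At q = 813, invert demand for the buyer price: pb = (1011 − 813)/2 = 99; invert supply for the seller price: ps = (813 − (-132))/7 = 135.
The subsidy must fill the gap: s = ps − pb = 135 − 99 = 36.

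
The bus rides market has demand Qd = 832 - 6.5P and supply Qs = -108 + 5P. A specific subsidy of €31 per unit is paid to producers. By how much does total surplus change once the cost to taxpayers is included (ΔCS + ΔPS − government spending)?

Net change in total surplus = -62465/46

Pre-subsidy: 832 - 6.5P = -108 + 5P gives P* = 1880/23, Q* = 6916/23.
With the subsidy, sellers receive Ps = Pb + 31 for each unit, where Pb is the price buyers pay.
Supply in terms of Pb becomes Qs = -108 + 5(Pb + 31) = 47 + 5Pb. Setting this equal to demand: 832 - 6.5Pb = 47 + 5Pb, so Pb = 1570/23.
Sellers receive Ps = 1570/23 + 31 = 2283/23; Q' = 832 − 6.5·(1570/23) = 8931/23.
ΔCS = ½(6916/23 + 8931/23)(1880/23 − 1570/23) = 106795/23; ΔPS = ½(6916/23 + 8931/23)(2283/23 − 1880/23) = 277667/46.
Government spending = 31 × 8931/23 = 276861/23.
Net change = 106795/23 + 277667/46 − 276861/23 = -62465/46. The loss equals the DWL triangle ½·31·2015/23.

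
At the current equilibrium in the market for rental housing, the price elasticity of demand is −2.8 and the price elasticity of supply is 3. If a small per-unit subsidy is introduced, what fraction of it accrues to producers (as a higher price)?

For a small subsidy around the equilibrium, the benefit split depends on the relative slopes, which at a point are proportional to the elasticities.
Buyer share = εs/(εs + |εd|) = 3/(3 + 2.8) = 15/29; seller share = |εd|/(εs + |εd|) = 14/29.
So producers capture 14/29 of the subsidy.

Producer share = 14/29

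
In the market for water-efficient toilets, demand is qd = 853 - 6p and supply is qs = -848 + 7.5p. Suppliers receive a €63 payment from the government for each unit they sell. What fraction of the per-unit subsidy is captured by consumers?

Consumer share = 5/9

Pre-subsidy: 853 - 6p = -848 + 7.5p gives p* = 126, q* = 97.
With the subsidy, sellers receive ps = pb + 63 for each unit, where pb is the price buyers pay.
Supply in terms of pb becomes qs = -848 + 7.5(pb + 63) = -375.5 + 7.5pb. Setting this equal to demand: 853 - 6pb = -375.5 + 7.5pb, so pb = 91.
Sellers receive ps = 91 + 63 = 154; q' = 853 − 6·91 = 307.
Buyers' price falls by p* − pb = 126 − 91 = 35; sellers' price rises by ps − p* = 154 − 126 = 28.
So consumers capture 35/63 = 5/9 of each unit of subsidy.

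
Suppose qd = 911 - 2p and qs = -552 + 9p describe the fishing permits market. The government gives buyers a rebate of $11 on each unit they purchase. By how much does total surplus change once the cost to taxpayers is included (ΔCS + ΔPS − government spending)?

Pre-subsidy: 911 - 2p = -552 + 9p gives p* = 133, q* = 645.
With the rebate, buyers effectively pay pb = ps − 11, where ps is the price sellers receive.
Demand in terms of ps becomes qd = 911 − 2(ps − 11) = 933 - 2ps. Setting this equal to supply: 933 - 2ps = -552 + 9ps, so ps = 135.
Buyers pay pb = 135 − 11 = 124; q' = -552 + 9·135 = 663.
ΔCS = ½(645 + 663)(133 − 124) = 5886; ΔPS = ½(645 + 663)(135 − 133) = 1308.
Government spending = 11 × 663 = 7293.
Net change = 5886 + 1308 − 7293 = -99. The loss equals the DWL triangle ½·11·18.

Net change in total surplus = -$99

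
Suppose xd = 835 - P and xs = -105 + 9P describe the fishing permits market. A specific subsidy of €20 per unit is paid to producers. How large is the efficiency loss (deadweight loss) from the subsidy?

Deadweight loss = €180

Pre-subsidy: 835 - P = -105 + 9P gives P* = 94, x* = 741.
With the subsidy, sellers receive Ps = Pb + 20 for each unit, where Pb is the price buyers pay.
Supply in terms of Pb becomes xs = -105 + 9(Pb + 20) = 75 + 9Pb. Setting this equal to demand: 835 - Pb = 75 + 9Pb, so Pb = 76.
Sellers receive Ps = 76 + 20 = 96; x' = 835 − 1·76 = 759.
The subsidy expands output by 759 − 741 = 18 past the efficient level; on those units the gap between marginal cost and willingness to pay runs from 0 up to 20.
DWL = ½ × 20 × 18 = 180.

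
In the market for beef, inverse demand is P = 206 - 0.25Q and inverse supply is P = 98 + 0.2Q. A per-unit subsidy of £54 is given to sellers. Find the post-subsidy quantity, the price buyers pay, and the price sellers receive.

Q' = 360; buyers pay £116; sellers receive £170

Pre-subsidy: 206 - 0.25Q = 98 + 0.2Q gives Q* = 240 and P* = 146.
With the subsidy, sellers receive Ps = Pb + 54 for each unit, where Pb is the price buyers pay.
On the curves, Pb = 206 - 0.25Q and Ps = 98 + 0.2Q; the wedge Ps − Pb = 54 gives 98 + 0.2Q − (206 - 0.25Q) = 54, so Q' = 360.
Then Pb = 206 − 0.25·360 = 116 and Ps = 98 + 0.2·360 = 170.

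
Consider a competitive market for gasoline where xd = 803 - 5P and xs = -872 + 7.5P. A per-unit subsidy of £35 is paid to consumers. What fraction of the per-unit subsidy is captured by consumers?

Consumer share = 0.6

Pre-subsidy: 803 - 5P = -872 + 7.5P gives P* = 134, x* = 133.
With the rebate, buyers effectively pay Pb = Ps − 35, where Ps is the price sellers receive.
Demand in terms of Ps becomes xd = 803 − 5(Ps − 35) = 978 - 5Ps. Setting this equal to supply: 978 - 5Ps = -872 + 7.5Ps, so Ps = 148.
Buyers pay Pb = 148 − 35 = 113; x' = -872 + 7.5·148 = 238.
Buyers' price falls by P* − Pb = 134 − 113 = 21; sellers' price rises by Ps − P* = 148 − 134 = 14.
So consumers capture 21/35 = 0.6 of each unit of subsidy.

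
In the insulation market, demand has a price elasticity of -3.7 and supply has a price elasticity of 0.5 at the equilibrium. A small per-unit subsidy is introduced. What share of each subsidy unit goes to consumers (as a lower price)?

Consumer share = 5/42

For a small subsidy around the equilibrium, the benefit split depends on the relative slopes, which at a point are proportional to the elasticities.
Buyer share = εs/(εs + |εd|) = 0.5/(0.5 + 3.7) = 5/42; seller share = |εd|/(εs + |εd|) = 37/42.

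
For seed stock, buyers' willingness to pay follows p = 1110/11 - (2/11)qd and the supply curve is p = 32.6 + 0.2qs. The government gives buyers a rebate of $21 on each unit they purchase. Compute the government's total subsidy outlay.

Government cost = $4912

Pre-subsidy: 1110/11 - (2/11)q = 32.6 + 0.2q gives q* = 3757/21 and p* = 1436/21.
With the rebate, buyers effectively pay pb = ps − 21, where ps is the price sellers receive.
On the curves, pb = 1110/11 - (2/11)q and ps = 32.6 + 0.2q; the wedge ps − pb = 21 gives 32.6 + 0.2q − (1110/11 - (2/11)q) = 21, so q' = 4912/21.
Then pb = 1110/11 − (2/11)·(4912/21) = 1226/21 and ps = 32.6 + 0.2·(4912/21) = 1667/21.
Government outlay = subsidy × quantity = 21 × 4912/21 = 4912.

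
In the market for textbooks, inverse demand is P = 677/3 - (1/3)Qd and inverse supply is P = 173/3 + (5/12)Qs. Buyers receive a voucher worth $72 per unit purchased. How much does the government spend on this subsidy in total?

Pre-subsidy: 677/3 - (1/3)Q = 173/3 + (5/12)Q gives Q* = 224 and P* = 151.
With the rebate, buyers effectively pay Pb = Ps − 72, where Ps is the price sellers receive.
On the curves, Pb = 677/3 - (1/3)Q and Ps = 173/3 + (5/12)Q; the wedge Ps − Pb = 72 gives 173/3 + (5/12)Q − (677/3 - (1/3)Q) = 72, so Q' = 320.
Then Pb = 677/3 − (1/3)·320 = 119 and Ps = 173/3 + (5/12)·320 = 191.
Government outlay = subsidy × quantity = 72 × 320 = 23040.

Government cost = $23040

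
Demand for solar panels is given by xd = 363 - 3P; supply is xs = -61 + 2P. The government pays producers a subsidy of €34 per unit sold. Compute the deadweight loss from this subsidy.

Deadweight loss = €693.6

Pre-subsidy: 363 - 3P = -61 + 2P gives P* = 84.8, x* = 108.6.
With the subsidy, sellers receive Ps = Pb + 34 for each unit, where Pb is the price buyers pay.
Supply in terms of Pb becomes xs = -61 + 2(Pb + 34) = 7 + 2Pb. Setting this equal to demand: 363 - 3Pb = 7 + 2Pb, so Pb = 71.2.
Sellers receive Ps = 71.2 + 34 = 105.2; x' = 363 − 3·71.2 = 149.4.
The subsidy expands output by 149.4 − 108.6 = 40.8 past the efficient level; on those units the gap between marginal cost and willingness to pay runs from 0 up to 34.
DWL = ½ × 34 × 40.8 = 693.6.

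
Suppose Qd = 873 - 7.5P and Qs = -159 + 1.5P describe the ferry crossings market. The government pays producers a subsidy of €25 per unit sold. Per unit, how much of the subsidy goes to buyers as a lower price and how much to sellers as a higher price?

Pre-subsidy: 873 - 7.5P = -159 + 1.5P gives P* = 344/3, Q* = 13.
With the subsidy, sellers receive Ps = Pb + 25 for each unit, where Pb is the price buyers pay.
Supply in terms of Pb becomes Qs = -159 + 1.5(Pb + 25) = -121.5 + 1.5Pb. Setting this equal to demand: 873 - 7.5Pb = -121.5 + 1.5Pb, so Pb = 110.5.
Sellers receive Ps = 110.5 + 25 = 135.5; Q' = 873 − 7.5·110.5 = 44.25.
Buyers' price falls by P* − Pb = 344/3 − 110.5 = 25/6; sellers' price rises by Ps − P* = 135.5 − 344/3 = 125/6.

Buyers gain 25/6 per unit; sellers gain 125/6 per unit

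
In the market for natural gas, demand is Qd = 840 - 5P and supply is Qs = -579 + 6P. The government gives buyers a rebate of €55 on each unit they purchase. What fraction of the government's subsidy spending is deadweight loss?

Pre-subsidy: 840 - 5P = -579 + 6P gives P* = 129, Q* = 195.
With the rebate, buyers effectively pay Pb = Ps − 55, where Ps is the price sellers receive.
Demand in terms of Ps becomes Qd = 840 − 5(Ps − 55) = 1115 - 5Ps. Setting this equal to supply: 1115 - 5Ps = -579 + 6Ps, so Ps = 154.
Buyers pay Pb = 154 − 55 = 99; Q' = -579 + 6·154 = 345.
ΔCS = ½(195 + 345)(129 − 99) = 8100; ΔPS = ½(195 + 345)(154 − 129) = 6750.
Government spending = 55 × 345 = 18975.
DWL = ½ × 55 × (345 − 195) = 4125; fraction = 4125 / 18975 = 5/23.

DWL / government spending = 5/23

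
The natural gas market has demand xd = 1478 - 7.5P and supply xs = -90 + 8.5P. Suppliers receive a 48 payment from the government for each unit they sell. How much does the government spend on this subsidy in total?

Government cost = 44844

Pre-subsidy: 1478 - 7.5P = -90 + 8.5P gives P* = 98, x* = 743.
With the subsidy, sellers receive Ps = Pb + 48 for each unit, where Pb is the price buyers pay.
Supply in terms of Pb becomes xs = -90 + 8.5(Pb + 48) = 318 + 8.5Pb. Setting this equal to demand: 1478 - 7.5Pb = 318 + 8.5Pb, so Pb = 72.5.
Sellers receive Ps = 72.5 + 48 = 120.5; x' = 1478 − 7.5·72.5 = 934.25.
Government outlay = subsidy × quantity = 48 × 934.25 = 44844.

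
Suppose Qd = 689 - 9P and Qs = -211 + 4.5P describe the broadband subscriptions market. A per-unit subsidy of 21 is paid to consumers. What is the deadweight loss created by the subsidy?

Deadweight loss = 661.5

Pre-subsidy: 689 - 9P = -211 + 4.5P gives P* = 200/3, Q* = 89.
With the rebate, buyers effectively pay Pb = Ps − 21, where Ps is the price sellers receive.
Demand in terms of Ps becomes Qd = 689 − 9(Ps − 21) = 878 - 9Ps. Setting this equal to supply: 878 - 9Ps = -211 + 4.5Ps, so Ps = 242/3.
Buyers pay Pb = 242/3 − 21 = 179/3; Q' = -211 + 4.5·(242/3) = 152.
The subsidy expands output by 152 − 89 = 63 past the efficient level; on those units the gap between marginal cost and willingness to pay runs from 0 up to 21.
DWL = ½ × 21 × 63 = 661.5.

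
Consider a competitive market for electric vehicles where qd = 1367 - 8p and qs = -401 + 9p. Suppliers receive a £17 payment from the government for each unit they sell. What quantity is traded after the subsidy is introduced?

Pre-subsidy: 1367 - 8p = -401 + 9p gives p* = 104, q* = 535.
With the subsidy, sellers receive ps = pb + 17 for each unit, where pb is the price buyers pay.
Supply in terms of pb becomes qs = -401 + 9(pb + 17) = -248 + 9pb. Setting this equal to demand: 1367 - 8pb = -248 + 9pb, so pb = 95.
Sellers receive ps = 95 + 17 = 112; q' = 1367 − 8·95 = 607.

q' = 607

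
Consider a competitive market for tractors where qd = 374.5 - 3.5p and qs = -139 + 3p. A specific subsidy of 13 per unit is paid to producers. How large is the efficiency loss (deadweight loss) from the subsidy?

Deadweight loss = 136.5

Pre-subsidy: 374.5 - 3.5p = -139 + 3p gives p* = 79, q* = 98.
With the subsidy, sellers receive ps = pb + 13 for each unit, where pb is the price buyers pay.
Supply in terms of pb becomes qs = -139 + 3(pb + 13) = -100 + 3pb. Setting this equal to demand: 374.5 - 3.5pb = -100 + 3pb, so pb = 73.
Sellers receive ps = 73 + 13 = 86; q' = 374.5 − 3.5·73 = 119.
The subsidy expands output by 119 − 98 = 21 past the efficient level; on those units the gap between marginal cost and willingness to pay runs from 0 up to 13.
DWL = ½ × 13 × 21 = 136.5.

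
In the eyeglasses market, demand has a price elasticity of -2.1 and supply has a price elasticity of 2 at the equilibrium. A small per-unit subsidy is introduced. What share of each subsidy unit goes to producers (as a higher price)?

For a small subsidy around the equilibrium, the benefit split depends on the relative slopes, which at a point are proportional to the elasticities.
Buyer share = εs/(εs + |εd|) = 2/(2 + 2.1) = 20/41; seller share = |εd|/(εs + |εd|) = 21/41.
So producers capture 21/41 of the subsidy.

Producer share = 21/41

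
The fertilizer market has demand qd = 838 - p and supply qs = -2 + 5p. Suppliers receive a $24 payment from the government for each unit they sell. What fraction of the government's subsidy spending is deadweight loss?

DWL / government spending = 5/359

Pre-subsidy: 838 - p = -2 + 5p gives p* = 140, q* = 698.
With the subsidy, sellers receive ps = pb + 24 for each unit, where pb is the price buyers pay.
Supply in terms of pb becomes qs = -2 + 5(pb + 24) = 118 + 5pb. Setting this equal to demand: 838 - pb = 118 + 5pb, so pb = 120.
Sellers receive ps = 120 + 24 = 144; q' = 838 − 1·120 = 718.
ΔCS = ½(698 + 718)(140 − 120) = 14160; ΔPS = ½(698 + 718)(144 − 140) = 2832.
Government spending = 24 × 718 = 17232.
DWL = ½ × 24 × (718 − 698) = 240; fraction = 240 / 17232 = 5/359.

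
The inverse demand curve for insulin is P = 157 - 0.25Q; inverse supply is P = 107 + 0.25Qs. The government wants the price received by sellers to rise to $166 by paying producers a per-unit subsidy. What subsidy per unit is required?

Required subsidy s = $68 per unit

At a seller price of 166, quantity supplied is -428 + 4·166 = 236.
Buyers absorb 236 only when they pay Pb = 157 − 0.25·236 = 98.
s = Ps − Pb = 166 − 98 = 68.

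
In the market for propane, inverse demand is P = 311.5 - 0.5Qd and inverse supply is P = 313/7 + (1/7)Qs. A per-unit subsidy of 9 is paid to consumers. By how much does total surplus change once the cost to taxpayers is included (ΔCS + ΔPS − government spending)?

Pre-subsidy: 311.5 - 0.5Q = 313/7 + (1/7)Q gives Q* = 415 and P* = 104.
With the rebate, buyers effectively pay Pb = Ps − 9, where Ps is the price sellers receive.
On the curves, Pb = 311.5 - 0.5Q and Ps = 313/7 + (1/7)Q; the wedge Ps − Pb = 9 gives 313/7 + (1/7)Q − (311.5 - 0.5Q) = 9, so Q' = 429.
Then Pb = 311.5 − 0.5·429 = 97 and Ps = 313/7 + (1/7)·429 = 106.
ΔCS = ½(415 + 429)(104 − 97) = 2954; ΔPS = ½(415 + 429)(106 − 104) = 844.
Government spending = 9 × 429 = 3861.
Net change = 2954 + 844 − 3861 = -63. The loss equals the DWL triangle ½·9·14.

Net change in total surplus = -63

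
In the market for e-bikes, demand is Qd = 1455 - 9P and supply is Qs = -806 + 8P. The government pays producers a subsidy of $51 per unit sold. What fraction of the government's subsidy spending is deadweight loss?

DWL / government spending = 18/79

Pre-subsidy: 1455 - 9P = -806 + 8P gives P* = 133, Q* = 258.
With the subsidy, sellers receive Ps = Pb + 51 for each unit, where Pb is the price buyers pay.
Supply in terms of Pb becomes Qs = -806 + 8(Pb + 51) = -398 + 8Pb. Setting this equal to demand: 1455 - 9Pb = -398 + 8Pb, so Pb = 109.
Sellers receive Ps = 109 + 51 = 160; Q' = 1455 − 9·109 = 474.
ΔCS = ½(258 + 474)(133 − 109) = 8784; ΔPS = ½(258 + 474)(160 − 133) = 9882.
Government spending = 51 × 474 = 24174.
DWL = ½ × 51 × (474 − 258) = 5508; fraction = 5508 / 24174 = 18/79.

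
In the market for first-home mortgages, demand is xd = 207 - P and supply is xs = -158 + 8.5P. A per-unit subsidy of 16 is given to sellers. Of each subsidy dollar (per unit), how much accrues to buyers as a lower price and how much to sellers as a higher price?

Buyers gain 272/19 per unit; sellers gain 32/19 per unit

Pre-subsidy: 207 - P = -158 + 8.5P gives P* = 730/19, x* = 3203/19.
With the subsidy, sellers receive Ps = Pb + 16 for each unit, where Pb is the price buyers pay.
Supply in terms of Pb becomes xs = -158 + 8.5(Pb + 16) = -22 + 8.5Pb. Setting this equal to demand: 207 - Pb = -22 + 8.5Pb, so Pb = 458/19.
Sellers receive Ps = 458/19 + 16 = 762/19; x' = 207 − 1·(458/19) = 3475/19.
Buyers' price falls by P* − Pb = 730/19 − 458/19 = 272/19; sellers' price rises by Ps − P* = 762/19 − 730/19 = 32/19.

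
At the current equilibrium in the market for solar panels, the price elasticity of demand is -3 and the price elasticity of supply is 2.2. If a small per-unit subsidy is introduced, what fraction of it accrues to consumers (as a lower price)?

For a small subsidy around the equilibrium, the benefit split depends on the relative slopes, which at a point are proportional to the elasticities.
Buyer share = εs/(εs + |εd|) = 2.2/(2.2 + 3) = 11/26; seller share = |εd|/(εs + |εd|) = 15/26.

Consumer share = 11/26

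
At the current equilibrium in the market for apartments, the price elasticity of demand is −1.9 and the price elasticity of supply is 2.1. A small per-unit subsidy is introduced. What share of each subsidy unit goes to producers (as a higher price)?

Producer share = 0.475

For a small subsidy around the equilibrium, the benefit split depends on the relative slopes, which at a point are proportional to the elasticities.
Buyer share = εs/(εs + |εd|) = 2.1/(2.1 + 1.9) = 0.525; seller share = |εd|/(εs + |εd|) = 0.475.
So producers capture 0.475 of the subsidy.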